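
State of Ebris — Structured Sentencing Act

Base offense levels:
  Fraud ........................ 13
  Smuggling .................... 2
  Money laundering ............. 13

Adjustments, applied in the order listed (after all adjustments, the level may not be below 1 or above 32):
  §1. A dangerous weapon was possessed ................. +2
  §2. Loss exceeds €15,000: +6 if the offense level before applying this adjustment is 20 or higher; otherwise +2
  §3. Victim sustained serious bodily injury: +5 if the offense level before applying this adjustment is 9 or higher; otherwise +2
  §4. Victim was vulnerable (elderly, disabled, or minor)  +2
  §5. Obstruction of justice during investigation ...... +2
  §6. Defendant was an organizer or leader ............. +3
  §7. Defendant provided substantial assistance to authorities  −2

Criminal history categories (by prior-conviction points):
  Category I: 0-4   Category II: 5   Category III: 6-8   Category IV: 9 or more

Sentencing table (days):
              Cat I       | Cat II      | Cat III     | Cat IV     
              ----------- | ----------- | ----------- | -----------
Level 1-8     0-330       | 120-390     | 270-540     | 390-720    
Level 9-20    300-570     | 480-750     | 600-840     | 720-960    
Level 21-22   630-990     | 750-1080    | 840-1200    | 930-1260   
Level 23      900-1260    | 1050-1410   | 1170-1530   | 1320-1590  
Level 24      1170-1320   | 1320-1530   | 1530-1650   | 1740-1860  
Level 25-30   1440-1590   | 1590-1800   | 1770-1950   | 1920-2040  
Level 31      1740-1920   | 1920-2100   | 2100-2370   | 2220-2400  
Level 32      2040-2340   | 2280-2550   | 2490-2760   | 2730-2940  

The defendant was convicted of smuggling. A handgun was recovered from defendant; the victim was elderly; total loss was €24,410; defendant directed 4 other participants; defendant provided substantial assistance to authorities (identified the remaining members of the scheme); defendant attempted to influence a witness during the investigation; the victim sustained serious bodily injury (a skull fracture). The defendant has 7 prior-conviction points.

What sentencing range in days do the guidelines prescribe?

Base offense level for smuggling: 2.
§1 applies: 2 + 2 = 4.
§2 applies (level before this adjustment is 4 < 20, so +2): 4 + 2 = 6.
§3 applies (level before this adjustment is 6 < 9, so +2): 6 + 2 = 8.
§4 applies: 8 + 2 = 10.
§5 applies: 10 + 2 = 12.
§6 applies: 12 + 3 = 15.
§7 applies: 15 − 2 = 13.
Final offense level: 13.
Criminal history: 7 prior points → Category III (6-8).
Level 13 falls in the 9-20 band.
Grid: Level 9-20 × Category III = 600-840 days.

600-840 days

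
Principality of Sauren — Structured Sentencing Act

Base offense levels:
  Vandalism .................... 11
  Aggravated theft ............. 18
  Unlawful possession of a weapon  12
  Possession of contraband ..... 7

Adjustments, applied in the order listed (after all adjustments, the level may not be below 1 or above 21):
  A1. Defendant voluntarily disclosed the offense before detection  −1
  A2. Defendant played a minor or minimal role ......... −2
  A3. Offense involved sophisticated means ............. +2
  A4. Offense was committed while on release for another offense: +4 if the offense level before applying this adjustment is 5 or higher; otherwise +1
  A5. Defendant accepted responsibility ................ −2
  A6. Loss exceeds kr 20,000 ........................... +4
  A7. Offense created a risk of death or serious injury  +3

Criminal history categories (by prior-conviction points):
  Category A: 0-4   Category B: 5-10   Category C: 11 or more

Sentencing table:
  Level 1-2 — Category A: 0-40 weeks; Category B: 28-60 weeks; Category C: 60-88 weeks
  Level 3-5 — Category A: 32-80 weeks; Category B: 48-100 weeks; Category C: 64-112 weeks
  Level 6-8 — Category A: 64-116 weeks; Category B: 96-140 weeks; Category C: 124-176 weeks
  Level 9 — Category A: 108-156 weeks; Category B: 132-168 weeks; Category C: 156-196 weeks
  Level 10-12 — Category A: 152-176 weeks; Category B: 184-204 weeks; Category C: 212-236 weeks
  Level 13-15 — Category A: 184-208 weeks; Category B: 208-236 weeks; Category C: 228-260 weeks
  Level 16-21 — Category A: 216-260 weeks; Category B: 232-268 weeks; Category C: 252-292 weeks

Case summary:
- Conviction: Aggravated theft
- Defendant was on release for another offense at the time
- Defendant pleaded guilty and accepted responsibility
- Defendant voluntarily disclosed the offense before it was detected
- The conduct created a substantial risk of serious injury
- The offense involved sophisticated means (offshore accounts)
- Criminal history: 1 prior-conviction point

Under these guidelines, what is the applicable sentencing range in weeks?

216-260 weeks

Base offense level for aggravated theft: 18.
A1 applies: 18 − 1 = 17.
A3 applies: 17 + 2 = 19.
A4 applies (level before this adjustment is 19 ≥ 5, so +4): 19 + 4 = 23.
A5 applies: 23 − 2 = 21.
A7 applies: 21 + 3 = 24.
Level 24 exceeds the maximum of 21; capped at 21.
Final offense level: 21.
Criminal history: 1 prior point → Category A (0-4).
Level 21 falls in the 16-21 band.
Grid: Level 16-21 × Category A = 216-260 weeks.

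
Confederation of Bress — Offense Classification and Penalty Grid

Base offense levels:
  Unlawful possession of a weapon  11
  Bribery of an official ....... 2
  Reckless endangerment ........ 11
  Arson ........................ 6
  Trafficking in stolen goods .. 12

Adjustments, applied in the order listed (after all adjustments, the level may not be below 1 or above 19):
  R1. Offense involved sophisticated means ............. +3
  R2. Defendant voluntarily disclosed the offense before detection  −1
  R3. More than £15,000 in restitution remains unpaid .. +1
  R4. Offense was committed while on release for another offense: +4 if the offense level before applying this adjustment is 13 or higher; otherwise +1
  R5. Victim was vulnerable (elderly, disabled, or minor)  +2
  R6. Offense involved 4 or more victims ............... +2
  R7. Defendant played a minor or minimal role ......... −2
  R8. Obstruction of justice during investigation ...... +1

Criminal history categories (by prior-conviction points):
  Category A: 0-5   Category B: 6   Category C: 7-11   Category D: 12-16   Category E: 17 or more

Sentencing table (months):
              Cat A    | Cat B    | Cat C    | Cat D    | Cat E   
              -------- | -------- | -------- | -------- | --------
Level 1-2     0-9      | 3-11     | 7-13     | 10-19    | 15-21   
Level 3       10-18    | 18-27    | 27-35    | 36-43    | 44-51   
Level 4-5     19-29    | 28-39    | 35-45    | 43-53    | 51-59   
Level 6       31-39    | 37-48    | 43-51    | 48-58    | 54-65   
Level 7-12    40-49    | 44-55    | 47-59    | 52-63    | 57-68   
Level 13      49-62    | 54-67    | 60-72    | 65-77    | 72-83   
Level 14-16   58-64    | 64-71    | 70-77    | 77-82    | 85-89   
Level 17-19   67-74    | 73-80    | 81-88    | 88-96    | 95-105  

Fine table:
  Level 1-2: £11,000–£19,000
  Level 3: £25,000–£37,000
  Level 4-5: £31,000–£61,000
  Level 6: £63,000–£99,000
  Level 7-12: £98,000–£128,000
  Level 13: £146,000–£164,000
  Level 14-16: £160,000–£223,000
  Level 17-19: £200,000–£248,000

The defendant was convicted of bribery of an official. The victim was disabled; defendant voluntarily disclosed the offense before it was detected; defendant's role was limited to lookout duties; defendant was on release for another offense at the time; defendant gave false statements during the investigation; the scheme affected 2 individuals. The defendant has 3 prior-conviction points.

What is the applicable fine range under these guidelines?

Base offense level for bribery of an official: 2.
R1 does not apply.
R2 applies: 2 − 1 = 1.
R4 applies (level before this adjustment is 1 < 13, so +1): 1 + 1 = 2.
R5 applies: 2 + 2 = 4.
R7 applies: 4 − 2 = 2.
R8 applies: 2 + 1 = 3.
Final offense level: 3.
Level 3 falls in the 3 band.
Fine table: Level 3 → £25,000–£37,000.

£25,000–£37,000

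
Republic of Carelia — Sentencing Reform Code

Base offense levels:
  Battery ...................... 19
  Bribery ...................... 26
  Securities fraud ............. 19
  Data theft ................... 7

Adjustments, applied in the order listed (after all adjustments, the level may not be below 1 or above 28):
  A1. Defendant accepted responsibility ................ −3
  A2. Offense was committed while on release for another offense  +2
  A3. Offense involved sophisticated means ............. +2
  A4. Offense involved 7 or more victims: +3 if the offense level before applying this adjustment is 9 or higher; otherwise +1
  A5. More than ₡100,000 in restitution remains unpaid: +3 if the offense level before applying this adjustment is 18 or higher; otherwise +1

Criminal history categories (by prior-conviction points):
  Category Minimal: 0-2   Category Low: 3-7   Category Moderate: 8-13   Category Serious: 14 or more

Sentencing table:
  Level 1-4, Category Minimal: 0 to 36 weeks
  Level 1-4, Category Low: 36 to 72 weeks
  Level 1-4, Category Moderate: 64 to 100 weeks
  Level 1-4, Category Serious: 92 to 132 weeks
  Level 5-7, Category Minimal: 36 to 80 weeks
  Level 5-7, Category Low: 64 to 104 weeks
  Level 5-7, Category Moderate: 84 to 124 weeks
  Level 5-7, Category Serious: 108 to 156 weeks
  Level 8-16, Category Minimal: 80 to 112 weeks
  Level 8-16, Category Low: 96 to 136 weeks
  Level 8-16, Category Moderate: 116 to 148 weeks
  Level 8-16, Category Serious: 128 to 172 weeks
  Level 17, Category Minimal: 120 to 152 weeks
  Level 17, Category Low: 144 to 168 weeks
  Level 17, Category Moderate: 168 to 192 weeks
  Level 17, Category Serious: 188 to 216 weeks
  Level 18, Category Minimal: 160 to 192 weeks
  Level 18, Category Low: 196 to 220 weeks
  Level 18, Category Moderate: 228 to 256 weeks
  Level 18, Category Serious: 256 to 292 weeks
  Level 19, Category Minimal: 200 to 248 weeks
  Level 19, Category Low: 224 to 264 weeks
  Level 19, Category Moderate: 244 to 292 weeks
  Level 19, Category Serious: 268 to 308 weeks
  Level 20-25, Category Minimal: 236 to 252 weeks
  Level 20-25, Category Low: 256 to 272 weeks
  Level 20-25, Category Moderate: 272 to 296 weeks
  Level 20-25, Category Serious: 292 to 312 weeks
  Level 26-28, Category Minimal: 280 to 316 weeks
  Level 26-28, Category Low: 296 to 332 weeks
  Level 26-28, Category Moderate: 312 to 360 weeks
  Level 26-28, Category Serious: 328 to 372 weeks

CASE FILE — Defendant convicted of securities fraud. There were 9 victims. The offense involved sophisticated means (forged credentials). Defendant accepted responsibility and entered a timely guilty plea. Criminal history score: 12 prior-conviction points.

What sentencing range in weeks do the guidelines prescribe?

272-296 weeks

Base offense level for securities fraud: 19.
A1 applies: 19 − 3 = 16.
A3 applies: 16 + 2 = 18.
A4 applies (level before this adjustment is 18 ≥ 9, so +3): 18 + 3 = 21.
A5 does not apply.
Final offense level: 21.
Criminal history: 12 prior points → Category Moderate (8-13).
Level 21 falls in the 20-25 band.
Grid: Level 20-25 × Category Moderate = 272-296 weeks.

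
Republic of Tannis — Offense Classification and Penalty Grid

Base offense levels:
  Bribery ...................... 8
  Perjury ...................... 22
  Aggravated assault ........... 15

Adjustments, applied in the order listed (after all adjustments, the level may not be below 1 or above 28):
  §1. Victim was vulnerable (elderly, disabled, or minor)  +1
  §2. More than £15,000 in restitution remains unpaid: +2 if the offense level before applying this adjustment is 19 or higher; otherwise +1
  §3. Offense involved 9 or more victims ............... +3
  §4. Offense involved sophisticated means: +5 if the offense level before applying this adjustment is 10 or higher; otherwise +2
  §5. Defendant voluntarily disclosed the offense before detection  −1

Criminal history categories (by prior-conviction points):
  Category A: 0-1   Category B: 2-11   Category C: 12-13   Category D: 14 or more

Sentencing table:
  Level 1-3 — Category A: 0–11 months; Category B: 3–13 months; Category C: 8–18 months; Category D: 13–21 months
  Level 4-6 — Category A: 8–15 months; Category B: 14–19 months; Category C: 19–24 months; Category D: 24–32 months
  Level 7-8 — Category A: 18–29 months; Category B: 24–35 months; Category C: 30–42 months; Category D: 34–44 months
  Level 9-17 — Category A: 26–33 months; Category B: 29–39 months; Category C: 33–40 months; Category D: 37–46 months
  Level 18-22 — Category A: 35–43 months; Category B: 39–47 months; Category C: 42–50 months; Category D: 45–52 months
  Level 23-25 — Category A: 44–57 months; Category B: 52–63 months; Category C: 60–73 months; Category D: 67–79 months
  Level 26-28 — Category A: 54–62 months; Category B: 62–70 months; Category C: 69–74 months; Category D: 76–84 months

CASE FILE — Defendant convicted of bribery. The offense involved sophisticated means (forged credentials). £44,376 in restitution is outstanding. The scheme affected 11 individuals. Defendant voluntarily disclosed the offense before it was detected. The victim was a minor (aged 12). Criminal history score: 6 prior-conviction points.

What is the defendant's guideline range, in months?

Base offense level for bribery: 8.
§1 applies: 8 + 1 = 9.
§2 applies (level before this adjustment is 9 < 19, so +1): 9 + 1 = 10.
§3 applies: 10 + 3 = 13.
§4 applies (level before this adjustment is 13 ≥ 10, so +5): 13 + 5 = 18.
§5 applies: 18 − 1 = 17.
Final offense level: 17.
Criminal history: 6 prior points → Category B (2-11).
Level 17 falls in the 9-17 band.
Grid: Level 9-17 × Category B = 29-39 months.

29-39 months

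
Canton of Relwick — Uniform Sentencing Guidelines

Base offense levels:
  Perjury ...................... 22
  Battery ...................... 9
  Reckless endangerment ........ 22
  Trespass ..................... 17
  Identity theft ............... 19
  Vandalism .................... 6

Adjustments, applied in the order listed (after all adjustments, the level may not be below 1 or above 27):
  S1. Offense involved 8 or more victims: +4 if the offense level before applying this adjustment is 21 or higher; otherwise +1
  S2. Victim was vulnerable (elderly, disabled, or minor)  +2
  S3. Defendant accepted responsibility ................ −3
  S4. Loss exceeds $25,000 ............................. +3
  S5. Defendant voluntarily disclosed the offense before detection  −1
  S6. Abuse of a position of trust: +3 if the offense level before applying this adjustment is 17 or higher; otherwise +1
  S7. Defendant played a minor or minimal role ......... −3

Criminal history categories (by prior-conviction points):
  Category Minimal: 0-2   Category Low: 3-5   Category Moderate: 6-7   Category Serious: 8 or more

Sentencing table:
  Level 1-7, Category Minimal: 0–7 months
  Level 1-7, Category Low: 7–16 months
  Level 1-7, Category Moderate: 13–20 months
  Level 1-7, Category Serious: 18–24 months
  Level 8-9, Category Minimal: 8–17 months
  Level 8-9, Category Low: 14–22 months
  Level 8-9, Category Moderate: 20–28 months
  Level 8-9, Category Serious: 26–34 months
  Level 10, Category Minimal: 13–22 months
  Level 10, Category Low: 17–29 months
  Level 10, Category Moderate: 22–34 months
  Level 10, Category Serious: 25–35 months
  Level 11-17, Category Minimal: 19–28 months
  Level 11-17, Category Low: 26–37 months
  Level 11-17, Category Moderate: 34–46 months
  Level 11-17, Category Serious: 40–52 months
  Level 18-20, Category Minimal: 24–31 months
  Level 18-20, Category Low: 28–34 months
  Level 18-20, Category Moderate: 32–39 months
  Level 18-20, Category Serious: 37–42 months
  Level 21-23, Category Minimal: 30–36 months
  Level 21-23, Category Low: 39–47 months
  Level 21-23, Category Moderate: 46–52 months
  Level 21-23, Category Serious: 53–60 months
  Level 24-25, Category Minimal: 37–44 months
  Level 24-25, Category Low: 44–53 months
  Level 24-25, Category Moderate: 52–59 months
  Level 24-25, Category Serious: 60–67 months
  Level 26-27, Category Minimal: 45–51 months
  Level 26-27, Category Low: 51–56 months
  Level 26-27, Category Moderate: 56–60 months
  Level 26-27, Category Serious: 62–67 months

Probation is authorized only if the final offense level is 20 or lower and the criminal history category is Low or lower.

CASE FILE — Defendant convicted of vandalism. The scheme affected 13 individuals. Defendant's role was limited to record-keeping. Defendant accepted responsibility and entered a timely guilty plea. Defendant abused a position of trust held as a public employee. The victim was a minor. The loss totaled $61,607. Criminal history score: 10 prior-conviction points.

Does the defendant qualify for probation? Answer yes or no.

Base offense level for vandalism: 6.
S1 applies (level before this adjustment is 6 < 21, so +1): 6 + 1 = 7.
S2 applies: 7 + 2 = 9.
S3 applies: 9 − 3 = 6.
S4 applies: 6 + 3 = 9.
S5 does not apply.
S6 applies (level before this adjustment is 9 < 17, so +1): 9 + 1 = 10.
S7 applies: 10 − 3 = 7.
Final offense level: 7.
Criminal history: 10 prior points → Category Serious (8+).
Level 7 falls in the 1-7 band.
Grid: Level 1-7 × Category Serious = 18-24 months.
Probation check: level 7 ≤ 20 and category Serious > Low → not eligible.

No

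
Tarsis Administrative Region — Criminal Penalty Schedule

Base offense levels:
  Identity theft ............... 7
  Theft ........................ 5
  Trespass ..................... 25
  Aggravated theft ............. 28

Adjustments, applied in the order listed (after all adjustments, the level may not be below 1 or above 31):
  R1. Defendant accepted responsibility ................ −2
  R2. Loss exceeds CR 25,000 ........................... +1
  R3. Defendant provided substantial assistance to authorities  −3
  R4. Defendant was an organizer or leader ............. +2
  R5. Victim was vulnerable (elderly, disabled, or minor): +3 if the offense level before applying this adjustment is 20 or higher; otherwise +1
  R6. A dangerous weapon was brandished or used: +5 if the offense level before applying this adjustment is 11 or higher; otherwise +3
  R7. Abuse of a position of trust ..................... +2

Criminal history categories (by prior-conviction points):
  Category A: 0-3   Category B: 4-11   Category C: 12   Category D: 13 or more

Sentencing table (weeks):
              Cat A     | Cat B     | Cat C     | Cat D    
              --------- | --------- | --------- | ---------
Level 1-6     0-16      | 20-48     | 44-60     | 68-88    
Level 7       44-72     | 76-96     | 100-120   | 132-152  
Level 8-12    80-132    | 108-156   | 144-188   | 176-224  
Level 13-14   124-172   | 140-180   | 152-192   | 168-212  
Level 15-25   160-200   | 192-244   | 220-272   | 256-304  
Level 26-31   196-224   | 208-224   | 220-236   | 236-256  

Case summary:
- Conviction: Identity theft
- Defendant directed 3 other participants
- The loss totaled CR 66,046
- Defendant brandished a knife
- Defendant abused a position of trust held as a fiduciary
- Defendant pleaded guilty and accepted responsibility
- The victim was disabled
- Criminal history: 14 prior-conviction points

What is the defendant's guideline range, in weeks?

168-212 weeks

Base offense level for identity theft: 7.
R1 applies: 7 − 2 = 5.
R2 applies: 5 + 1 = 6.
R3 does not apply.
R4 applies: 6 + 2 = 8.
R5 applies (level before this adjustment is 8 < 20, so +1): 8 + 1 = 9.
R6 applies (level before this adjustment is 9 < 11, so +3): 9 + 3 = 12.
R7 applies: 12 + 2 = 14.
Final offense level: 14.
Criminal history: 14 prior points → Category D (13+).
Level 14 falls in the 13-14 band.
Grid: Level 13-14 × Category D = 168-212 weeks.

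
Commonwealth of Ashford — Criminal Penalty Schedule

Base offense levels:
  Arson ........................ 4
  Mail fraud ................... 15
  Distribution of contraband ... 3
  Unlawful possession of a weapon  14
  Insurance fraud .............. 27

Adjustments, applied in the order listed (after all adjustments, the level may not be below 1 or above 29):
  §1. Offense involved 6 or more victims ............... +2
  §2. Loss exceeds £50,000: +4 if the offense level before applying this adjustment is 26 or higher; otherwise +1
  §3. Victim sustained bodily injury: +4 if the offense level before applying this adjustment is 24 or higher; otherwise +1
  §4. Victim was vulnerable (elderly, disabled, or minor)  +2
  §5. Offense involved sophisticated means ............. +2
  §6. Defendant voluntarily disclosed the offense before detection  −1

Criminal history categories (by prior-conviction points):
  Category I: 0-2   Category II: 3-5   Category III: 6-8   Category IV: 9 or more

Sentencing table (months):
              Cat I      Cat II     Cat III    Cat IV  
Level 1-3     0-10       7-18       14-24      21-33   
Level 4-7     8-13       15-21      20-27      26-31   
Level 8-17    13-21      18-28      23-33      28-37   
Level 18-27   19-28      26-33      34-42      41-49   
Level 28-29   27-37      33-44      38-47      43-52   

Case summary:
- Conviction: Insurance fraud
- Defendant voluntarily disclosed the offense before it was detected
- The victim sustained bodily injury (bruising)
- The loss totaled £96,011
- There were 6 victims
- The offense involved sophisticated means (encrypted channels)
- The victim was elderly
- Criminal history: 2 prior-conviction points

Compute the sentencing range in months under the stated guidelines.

Base offense level for insurance fraud: 27.
§1 applies: 27 + 2 = 29.
§2 applies (level before this adjustment is 29 ≥ 26, so +4): 29 + 4 = 33.
§3 applies (level before this adjustment is 33 ≥ 24, so +4): 33 + 4 = 37.
§4 applies: 37 + 2 = 39.
§5 applies: 39 + 2 = 41.
§6 applies: 41 − 1 = 40.
Level 40 exceeds the maximum of 29; capped at 29.
Final offense level: 29.
Criminal history: 2 prior points → Category I (0-2).
Level 29 falls in the 28-29 band.
Grid: Level 28-29 × Category I = 27-37 months.

27-37 months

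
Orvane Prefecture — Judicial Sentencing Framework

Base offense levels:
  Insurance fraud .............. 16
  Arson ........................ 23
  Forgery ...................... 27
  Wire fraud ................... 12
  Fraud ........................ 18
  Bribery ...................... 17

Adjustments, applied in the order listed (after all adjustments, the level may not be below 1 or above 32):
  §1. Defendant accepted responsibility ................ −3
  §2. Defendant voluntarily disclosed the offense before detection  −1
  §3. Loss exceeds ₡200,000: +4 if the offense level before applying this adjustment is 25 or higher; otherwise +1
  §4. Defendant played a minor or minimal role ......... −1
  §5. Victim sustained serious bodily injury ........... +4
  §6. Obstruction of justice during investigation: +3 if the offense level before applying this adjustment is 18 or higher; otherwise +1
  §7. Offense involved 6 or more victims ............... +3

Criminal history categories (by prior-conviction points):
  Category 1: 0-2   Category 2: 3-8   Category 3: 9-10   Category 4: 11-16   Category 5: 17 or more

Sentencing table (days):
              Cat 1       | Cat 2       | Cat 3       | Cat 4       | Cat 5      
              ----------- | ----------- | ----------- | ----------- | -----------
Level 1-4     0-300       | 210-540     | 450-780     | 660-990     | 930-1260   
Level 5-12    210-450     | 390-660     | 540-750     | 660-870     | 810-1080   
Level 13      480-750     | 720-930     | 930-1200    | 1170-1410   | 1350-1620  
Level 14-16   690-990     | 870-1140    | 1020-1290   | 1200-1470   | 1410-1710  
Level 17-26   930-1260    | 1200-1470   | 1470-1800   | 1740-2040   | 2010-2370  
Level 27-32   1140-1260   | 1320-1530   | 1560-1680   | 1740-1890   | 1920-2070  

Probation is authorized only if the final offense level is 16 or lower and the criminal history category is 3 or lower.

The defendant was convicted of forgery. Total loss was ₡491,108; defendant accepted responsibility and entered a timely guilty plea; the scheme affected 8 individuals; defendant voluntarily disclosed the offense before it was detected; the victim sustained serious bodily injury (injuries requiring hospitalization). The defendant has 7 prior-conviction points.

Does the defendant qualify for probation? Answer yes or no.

Base offense level for forgery: 27.
§1 applies: 27 − 3 = 24.
§2 applies: 24 − 1 = 23.
§3 applies (level before this adjustment is 23 < 25, so +1): 23 + 1 = 24.
§4 does not apply.
§5 applies: 24 + 4 = 28.
§6 does not apply.
§7 applies: 28 + 3 = 31.
Final offense level: 31.
Criminal history: 7 prior points → Category 2 (3-8).
Level 31 falls in the 27-32 band.
Grid: Level 27-32 × Category 2 = 1320-1530 days.
Probation check: level 31 > 16 and category 2 ≤ 3 → not eligible.

No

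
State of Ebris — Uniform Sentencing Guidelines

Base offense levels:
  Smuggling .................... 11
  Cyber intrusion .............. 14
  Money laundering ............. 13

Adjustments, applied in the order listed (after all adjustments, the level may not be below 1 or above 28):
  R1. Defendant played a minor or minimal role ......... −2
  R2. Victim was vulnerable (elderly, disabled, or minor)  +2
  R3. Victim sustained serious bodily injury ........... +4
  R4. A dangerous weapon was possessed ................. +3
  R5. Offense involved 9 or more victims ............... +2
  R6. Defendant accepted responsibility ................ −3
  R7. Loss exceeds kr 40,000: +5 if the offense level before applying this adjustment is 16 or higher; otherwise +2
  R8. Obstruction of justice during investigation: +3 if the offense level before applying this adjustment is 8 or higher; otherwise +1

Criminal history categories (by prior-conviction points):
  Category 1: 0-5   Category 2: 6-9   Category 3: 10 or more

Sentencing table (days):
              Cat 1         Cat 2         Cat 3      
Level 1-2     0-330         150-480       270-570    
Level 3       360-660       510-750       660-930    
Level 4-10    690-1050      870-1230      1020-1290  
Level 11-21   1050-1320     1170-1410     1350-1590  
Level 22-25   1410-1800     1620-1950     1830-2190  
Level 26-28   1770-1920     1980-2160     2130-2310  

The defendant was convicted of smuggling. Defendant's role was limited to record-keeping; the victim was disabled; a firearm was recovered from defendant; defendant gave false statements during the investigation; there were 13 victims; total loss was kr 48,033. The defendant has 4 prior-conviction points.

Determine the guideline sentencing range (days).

Base offense level for smuggling: 11.
R1 applies: 11 − 2 = 9.
R2 applies: 9 + 2 = 11.
R4 applies: 11 + 3 = 14.
R5 applies: 14 + 2 = 16.
R7 applies (level before this adjustment is 16 ≥ 16, so +5): 16 + 5 = 21.
R8 applies (level before this adjustment is 21 ≥ 8, so +3): 21 + 3 = 24.
Final offense level: 24.
Criminal history: 4 prior points → Category 1 (0-5).
Level 24 falls in the 22-25 band.
Grid: Level 22-25 × Category 1 = 1410-1800 days.

1410-1800 days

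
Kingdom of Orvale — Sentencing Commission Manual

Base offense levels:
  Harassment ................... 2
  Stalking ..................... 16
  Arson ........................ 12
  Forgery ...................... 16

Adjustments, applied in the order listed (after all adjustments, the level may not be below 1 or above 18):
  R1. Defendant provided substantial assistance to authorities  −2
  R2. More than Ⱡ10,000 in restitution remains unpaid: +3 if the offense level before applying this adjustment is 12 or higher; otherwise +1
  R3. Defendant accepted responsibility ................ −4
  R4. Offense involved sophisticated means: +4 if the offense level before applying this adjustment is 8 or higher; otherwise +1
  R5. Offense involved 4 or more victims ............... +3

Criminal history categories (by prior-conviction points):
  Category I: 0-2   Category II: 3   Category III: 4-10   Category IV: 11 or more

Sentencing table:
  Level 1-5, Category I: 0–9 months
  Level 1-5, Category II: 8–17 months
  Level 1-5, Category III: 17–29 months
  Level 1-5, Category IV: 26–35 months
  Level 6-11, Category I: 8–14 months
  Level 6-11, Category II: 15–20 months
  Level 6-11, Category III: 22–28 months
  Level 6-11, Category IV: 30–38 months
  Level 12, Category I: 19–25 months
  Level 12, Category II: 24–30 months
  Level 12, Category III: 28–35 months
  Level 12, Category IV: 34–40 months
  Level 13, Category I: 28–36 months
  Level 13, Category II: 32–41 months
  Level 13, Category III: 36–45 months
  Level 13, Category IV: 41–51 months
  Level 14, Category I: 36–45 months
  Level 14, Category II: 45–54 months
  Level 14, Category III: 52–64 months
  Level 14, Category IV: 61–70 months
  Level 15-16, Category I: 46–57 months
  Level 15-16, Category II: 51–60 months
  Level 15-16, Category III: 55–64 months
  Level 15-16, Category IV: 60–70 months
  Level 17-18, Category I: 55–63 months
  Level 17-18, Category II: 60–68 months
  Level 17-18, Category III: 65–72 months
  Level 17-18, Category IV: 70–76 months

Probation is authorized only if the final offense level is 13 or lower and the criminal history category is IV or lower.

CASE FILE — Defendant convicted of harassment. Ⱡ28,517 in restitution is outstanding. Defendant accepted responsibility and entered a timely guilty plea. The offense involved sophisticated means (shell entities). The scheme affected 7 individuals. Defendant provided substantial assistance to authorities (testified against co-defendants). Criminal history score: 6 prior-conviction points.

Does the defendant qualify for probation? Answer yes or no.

Base offense level for harassment: 2.
R1 applies: 2 − 2 = 0.
R2 applies (level before this adjustment is 0 < 12, so +1): 0 + 1 = 1.
R3 applies: 1 − 4 = -3.
R4 applies (level before this adjustment is -3 < 8, so +1): -3 + 1 = -2.
R5 applies: -2 + 3 = 1.
Final offense level: 1.
Criminal history: 6 prior points → Category III (4-10).
Level 1 falls in the 1-5 band.
Grid: Level 1-5 × Category III = 17-29 months.
Probation check: level 1 ≤ 13 and category III ≤ IV → eligible.

Yes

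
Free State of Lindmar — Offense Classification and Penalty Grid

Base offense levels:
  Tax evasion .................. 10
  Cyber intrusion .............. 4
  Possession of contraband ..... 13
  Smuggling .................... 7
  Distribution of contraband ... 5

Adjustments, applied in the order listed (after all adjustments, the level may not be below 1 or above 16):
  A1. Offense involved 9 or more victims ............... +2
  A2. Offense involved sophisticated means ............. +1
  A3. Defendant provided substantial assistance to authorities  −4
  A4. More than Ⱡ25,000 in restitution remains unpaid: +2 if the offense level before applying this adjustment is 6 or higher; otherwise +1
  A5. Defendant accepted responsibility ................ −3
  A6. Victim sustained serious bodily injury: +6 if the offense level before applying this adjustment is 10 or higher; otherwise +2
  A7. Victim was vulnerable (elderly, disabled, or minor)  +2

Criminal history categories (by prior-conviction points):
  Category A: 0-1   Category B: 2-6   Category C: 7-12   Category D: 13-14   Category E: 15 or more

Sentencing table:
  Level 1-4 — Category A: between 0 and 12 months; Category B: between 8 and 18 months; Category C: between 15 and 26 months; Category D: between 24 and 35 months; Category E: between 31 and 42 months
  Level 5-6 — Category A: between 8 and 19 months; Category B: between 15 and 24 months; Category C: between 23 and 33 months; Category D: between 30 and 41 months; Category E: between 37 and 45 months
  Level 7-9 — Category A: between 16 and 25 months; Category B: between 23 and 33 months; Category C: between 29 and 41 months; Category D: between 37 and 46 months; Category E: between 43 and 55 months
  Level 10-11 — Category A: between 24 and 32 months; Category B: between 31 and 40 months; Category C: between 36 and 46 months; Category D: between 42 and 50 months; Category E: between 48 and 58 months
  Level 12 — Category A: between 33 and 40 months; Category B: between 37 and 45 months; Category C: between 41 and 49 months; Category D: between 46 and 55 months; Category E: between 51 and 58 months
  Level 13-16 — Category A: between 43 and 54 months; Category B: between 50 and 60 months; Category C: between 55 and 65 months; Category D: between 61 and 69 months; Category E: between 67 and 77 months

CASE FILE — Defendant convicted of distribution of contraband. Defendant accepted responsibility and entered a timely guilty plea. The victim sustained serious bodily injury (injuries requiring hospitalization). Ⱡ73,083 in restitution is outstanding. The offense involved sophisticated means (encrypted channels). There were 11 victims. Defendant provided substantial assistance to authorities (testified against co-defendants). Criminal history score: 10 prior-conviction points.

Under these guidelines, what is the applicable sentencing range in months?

15-26 months

Base offense level for distribution of contraband: 5.
A1 applies: 5 + 2 = 7.
A2 applies: 7 + 1 = 8.
A3 applies: 8 − 4 = 4.
A4 applies (level before this adjustment is 4 < 6, so +1): 4 + 1 = 5.
A5 applies: 5 − 3 = 2.
A6 applies (level before this adjustment is 2 < 10, so +2): 2 + 2 = 4.
A7 does not apply.
Final offense level: 4.
Criminal history: 10 prior points → Category C (7-12).
Level 4 falls in the 1-4 band.
Grid: Level 1-4 × Category C = 15-26 months.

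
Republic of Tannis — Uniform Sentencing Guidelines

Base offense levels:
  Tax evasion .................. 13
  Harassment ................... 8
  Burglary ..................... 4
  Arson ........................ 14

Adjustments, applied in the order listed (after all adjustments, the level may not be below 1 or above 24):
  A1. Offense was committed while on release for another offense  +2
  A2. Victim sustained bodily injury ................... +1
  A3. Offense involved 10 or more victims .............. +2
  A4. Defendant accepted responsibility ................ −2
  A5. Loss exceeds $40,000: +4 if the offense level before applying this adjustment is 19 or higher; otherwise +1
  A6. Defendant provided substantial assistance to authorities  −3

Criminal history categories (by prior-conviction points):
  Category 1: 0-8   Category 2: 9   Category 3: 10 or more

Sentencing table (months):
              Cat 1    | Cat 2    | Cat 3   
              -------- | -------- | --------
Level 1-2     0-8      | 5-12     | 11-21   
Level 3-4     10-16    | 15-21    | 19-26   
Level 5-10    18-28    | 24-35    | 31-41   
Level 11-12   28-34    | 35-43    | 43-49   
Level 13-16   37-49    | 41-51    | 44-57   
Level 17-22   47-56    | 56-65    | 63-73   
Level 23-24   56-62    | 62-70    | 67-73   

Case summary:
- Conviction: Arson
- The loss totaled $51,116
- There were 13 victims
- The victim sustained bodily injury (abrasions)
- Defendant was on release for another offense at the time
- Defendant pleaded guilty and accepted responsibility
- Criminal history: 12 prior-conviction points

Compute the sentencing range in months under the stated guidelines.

63-73 months

Base offense level for arson: 14.
A1 applies: 14 + 2 = 16.
A2 applies: 16 + 1 = 17.
A3 applies: 17 + 2 = 19.
A4 applies: 19 − 2 = 17.
A5 applies (level before this adjustment is 17 < 19, so +1): 17 + 1 = 18.
A6 does not apply.
Final offense level: 18.
Criminal history: 12 prior points → Category 3 (10+).
Level 18 falls in the 17-22 band.
Grid: Level 17-22 × Category 3 = 63-73 months.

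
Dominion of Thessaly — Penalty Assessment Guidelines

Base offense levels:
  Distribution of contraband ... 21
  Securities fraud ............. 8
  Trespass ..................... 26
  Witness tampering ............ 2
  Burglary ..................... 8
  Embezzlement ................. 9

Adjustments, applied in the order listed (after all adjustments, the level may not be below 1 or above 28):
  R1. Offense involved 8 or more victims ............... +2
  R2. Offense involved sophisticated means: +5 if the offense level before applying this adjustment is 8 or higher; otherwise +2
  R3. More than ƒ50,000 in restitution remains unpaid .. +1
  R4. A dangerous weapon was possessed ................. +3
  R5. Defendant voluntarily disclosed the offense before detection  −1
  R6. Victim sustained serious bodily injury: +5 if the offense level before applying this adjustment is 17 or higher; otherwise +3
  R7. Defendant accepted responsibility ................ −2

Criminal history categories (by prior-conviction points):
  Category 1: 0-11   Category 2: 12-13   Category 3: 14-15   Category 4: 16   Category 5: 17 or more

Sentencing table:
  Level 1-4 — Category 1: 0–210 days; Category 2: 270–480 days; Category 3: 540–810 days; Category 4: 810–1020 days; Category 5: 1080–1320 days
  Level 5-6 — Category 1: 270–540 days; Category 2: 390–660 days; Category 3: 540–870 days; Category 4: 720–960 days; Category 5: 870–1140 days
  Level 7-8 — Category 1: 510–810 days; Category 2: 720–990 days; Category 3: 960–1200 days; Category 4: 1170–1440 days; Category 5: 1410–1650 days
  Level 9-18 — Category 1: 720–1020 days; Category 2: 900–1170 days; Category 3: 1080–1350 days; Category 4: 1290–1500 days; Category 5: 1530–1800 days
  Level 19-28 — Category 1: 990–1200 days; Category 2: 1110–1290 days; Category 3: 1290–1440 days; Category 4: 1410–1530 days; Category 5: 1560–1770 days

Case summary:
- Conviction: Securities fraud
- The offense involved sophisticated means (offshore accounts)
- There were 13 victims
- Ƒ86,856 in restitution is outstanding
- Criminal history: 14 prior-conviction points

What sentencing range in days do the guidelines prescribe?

Base offense level for securities fraud: 8.
R1 applies: 8 + 2 = 10.
R2 applies (level before this adjustment is 10 ≥ 8, so +5): 10 + 5 = 15.
R3 applies: 15 + 1 = 16.
R4 does not apply.
Final offense level: 16.
Criminal history: 14 prior points → Category 3 (14-15).
Level 16 falls in the 9-18 band.
Grid: Level 9-18 × Category 3 = 1080-1350 days.

1080-1350 days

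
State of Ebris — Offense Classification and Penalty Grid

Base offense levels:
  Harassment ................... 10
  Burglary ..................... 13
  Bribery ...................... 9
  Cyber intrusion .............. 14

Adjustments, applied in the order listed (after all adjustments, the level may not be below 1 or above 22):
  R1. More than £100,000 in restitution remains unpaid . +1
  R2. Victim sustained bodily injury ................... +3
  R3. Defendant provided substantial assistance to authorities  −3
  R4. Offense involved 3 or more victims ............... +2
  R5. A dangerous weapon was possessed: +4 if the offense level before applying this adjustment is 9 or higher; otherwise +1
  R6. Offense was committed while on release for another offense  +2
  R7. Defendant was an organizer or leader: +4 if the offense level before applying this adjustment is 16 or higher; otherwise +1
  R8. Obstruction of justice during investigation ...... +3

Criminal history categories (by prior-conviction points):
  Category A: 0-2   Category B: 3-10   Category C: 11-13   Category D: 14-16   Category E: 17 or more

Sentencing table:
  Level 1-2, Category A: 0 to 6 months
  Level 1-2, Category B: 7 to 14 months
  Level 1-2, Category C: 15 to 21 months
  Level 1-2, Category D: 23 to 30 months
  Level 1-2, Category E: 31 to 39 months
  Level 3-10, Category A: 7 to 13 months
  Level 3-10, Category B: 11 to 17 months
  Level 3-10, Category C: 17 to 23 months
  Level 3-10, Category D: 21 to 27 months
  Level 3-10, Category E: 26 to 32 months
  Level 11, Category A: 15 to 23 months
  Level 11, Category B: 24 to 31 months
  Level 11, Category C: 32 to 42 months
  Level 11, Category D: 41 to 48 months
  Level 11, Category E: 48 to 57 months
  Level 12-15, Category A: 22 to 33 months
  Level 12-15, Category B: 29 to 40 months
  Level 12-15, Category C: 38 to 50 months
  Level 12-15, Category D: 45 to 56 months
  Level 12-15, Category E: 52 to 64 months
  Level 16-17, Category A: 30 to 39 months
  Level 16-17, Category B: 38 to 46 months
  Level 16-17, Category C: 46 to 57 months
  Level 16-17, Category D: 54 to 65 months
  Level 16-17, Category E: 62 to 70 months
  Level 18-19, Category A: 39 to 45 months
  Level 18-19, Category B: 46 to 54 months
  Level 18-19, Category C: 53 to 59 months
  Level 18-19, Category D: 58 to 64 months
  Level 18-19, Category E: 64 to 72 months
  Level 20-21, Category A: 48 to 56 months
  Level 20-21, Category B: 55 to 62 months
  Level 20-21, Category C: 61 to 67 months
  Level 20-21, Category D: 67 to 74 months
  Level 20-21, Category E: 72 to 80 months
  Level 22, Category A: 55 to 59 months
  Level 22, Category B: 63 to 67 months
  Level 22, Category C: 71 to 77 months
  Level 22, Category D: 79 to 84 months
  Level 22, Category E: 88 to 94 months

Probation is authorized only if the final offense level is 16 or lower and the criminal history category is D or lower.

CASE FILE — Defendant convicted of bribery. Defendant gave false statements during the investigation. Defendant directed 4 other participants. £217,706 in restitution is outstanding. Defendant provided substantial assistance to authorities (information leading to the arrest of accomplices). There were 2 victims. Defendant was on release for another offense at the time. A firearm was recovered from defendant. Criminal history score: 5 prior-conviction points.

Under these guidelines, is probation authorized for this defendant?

Base offense level for bribery: 9.
R1 applies: 9 + 1 = 10.
R3 applies: 10 − 3 = 7.
R5 applies (level before this adjustment is 7 < 9, so +1): 7 + 1 = 8.
R6 applies: 8 + 2 = 10.
R7 applies (level before this adjustment is 10 < 16, so +1): 10 + 1 = 11.
R8 applies: 11 + 3 = 14.
Final offense level: 14.
Criminal history: 5 prior points → Category B (3-10).
Level 14 falls in the 12-15 band.
Grid: Level 12-15 × Category B = 29-40 months.
Probation check: level 14 ≤ 16 and category B ≤ D → eligible.

Yes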